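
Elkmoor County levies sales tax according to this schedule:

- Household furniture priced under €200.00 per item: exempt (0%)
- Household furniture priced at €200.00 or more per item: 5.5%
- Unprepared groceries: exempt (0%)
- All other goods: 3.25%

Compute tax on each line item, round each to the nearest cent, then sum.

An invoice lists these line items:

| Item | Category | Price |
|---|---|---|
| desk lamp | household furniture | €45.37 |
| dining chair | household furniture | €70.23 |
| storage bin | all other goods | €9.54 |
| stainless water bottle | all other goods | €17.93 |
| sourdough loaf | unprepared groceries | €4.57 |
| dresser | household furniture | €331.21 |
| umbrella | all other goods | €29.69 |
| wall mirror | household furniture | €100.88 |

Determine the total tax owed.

Desk lamp €45.37: household furniture, under €200.00 → 0% → €0.00
Dining chair €70.23: household furniture, under €200.00 → 0% → €0.00
Storage bin €9.54: all other goods → 3.25% → €0.31
Stainless water bottle €17.93: all other goods → 3.25% → €0.58
Sourdough loaf €4.57: unprepared groceries → 0% → €0.00
Dresser €331.21: household furniture, €200.00 or more → 5.5% → €18.22
Umbrella €29.69: all other goods → 3.25% → €0.96
Wall mirror €100.88: household furniture, under €200.00 → 0% → €0.00
Total tax = €0.31 + €0.58 + €18.22 + €0.96 = €20.07

€20.07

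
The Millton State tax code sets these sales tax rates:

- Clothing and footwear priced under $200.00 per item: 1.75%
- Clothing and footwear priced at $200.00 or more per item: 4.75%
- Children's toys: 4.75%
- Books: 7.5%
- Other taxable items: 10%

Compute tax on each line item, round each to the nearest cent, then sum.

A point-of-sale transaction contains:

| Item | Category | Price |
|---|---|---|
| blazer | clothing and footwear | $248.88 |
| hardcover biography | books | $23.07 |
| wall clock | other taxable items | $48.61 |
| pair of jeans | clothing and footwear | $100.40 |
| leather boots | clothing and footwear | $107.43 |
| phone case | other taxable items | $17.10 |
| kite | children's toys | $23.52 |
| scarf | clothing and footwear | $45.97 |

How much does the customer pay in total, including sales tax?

Blazer $248.88: clothing and footwear, $200.00 or more → 4.75% → $11.82
Hardcover biography $23.07: books → 7.5% → $1.73
Wall clock $48.61: other taxable items → 10% → $4.86
Pair of jeans $100.40: clothing and footwear, under $200.00 → 1.75% → $1.76
Leather boots $107.43: clothing and footwear, under $200.00 → 1.75% → $1.88
Phone case $17.10: other taxable items → 10% → $1.71
Kite $23.52: children's toys → 4.75% → $1.12
Scarf $45.97: clothing and footwear, under $200.00 → 1.75% → $0.80
Subtotal = $614.98; tax = $25.68; total due = $640.66

$640.66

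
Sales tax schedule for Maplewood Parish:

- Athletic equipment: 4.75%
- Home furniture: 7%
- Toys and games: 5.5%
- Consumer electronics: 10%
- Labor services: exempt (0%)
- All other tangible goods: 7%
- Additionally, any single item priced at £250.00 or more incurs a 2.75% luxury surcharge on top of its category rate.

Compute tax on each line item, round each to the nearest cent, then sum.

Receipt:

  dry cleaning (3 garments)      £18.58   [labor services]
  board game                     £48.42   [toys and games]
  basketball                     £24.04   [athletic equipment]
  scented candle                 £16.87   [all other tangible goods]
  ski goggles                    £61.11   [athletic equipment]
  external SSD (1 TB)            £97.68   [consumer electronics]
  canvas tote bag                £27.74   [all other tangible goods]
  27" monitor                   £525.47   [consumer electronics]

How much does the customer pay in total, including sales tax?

£906.50

Dry cleaning (3 garments) £18.58: labor services → 0% → £0.00
Board game £48.42: toys and games → 5.5% → £2.66
Basketball £24.04: athletic equipment → 4.75% → £1.14
Scented candle £16.87: all other tangible goods → 7% → £1.18
Ski goggles £61.11: athletic equipment → 4.75% → £2.90
External SSD (1 TB) £97.68: consumer electronics → 10% → £9.77
Canvas tote bag £27.74: all other tangible goods → 7% → £1.94
27" monitor £525.47: consumer electronics → 10% + 2.75% surcharge = 12.75% → £67.00
Subtotal = £819.91; tax = £86.59; total due = £906.50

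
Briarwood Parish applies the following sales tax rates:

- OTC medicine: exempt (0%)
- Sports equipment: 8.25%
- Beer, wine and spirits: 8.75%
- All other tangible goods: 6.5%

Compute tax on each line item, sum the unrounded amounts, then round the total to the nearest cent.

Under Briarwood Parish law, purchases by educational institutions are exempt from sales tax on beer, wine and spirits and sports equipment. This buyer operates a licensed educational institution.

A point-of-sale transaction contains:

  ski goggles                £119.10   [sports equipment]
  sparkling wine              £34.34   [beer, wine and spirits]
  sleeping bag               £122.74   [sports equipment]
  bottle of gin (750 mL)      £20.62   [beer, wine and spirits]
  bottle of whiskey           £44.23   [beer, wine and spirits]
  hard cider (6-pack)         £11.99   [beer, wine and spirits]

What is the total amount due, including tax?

Ski goggles £119.10: sports equipment, buyer-exempt → 0% → £0.00
Sparkling wine £34.34: beer, wine and spirits, buyer-exempt → 0% → £0.00
Sleeping bag £122.74: sports equipment, buyer-exempt → 0% → £0.00
Bottle of gin (750 mL) £20.62: beer, wine and spirits, buyer-exempt → 0% → £0.00
Bottle of whiskey £44.23: beer, wine and spirits, buyer-exempt → 0% → £0.00
Hard cider (6-pack) £11.99: beer, wine and spirits, buyer-exempt → 0% → £0.00
Subtotal = £353.02; unrounded tax = £0.00 → £0.00; total due = £353.02

£353.02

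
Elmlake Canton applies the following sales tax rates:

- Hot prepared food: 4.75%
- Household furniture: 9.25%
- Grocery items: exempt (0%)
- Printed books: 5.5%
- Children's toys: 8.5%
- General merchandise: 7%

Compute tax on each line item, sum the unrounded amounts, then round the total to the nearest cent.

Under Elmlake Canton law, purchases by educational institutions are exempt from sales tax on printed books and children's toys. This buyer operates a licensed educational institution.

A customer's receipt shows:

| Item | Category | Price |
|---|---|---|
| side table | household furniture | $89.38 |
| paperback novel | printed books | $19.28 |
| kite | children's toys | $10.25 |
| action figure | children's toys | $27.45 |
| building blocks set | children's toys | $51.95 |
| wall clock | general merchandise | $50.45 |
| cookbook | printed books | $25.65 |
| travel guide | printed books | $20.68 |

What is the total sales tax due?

$11.80

Side table $89.38: household furniture → 9.25% → $8.26765
Paperback novel $19.28: printed books, buyer-exempt → 0% → $0.00
Kite $10.25: children's toys, buyer-exempt → 0% → $0.00
Action figure $27.45: children's toys, buyer-exempt → 0% → $0.00
Building blocks set $51.95: children's toys, buyer-exempt → 0% → $0.00
Wall clock $50.45: general merchandise → 7% → $3.5315
Cookbook $25.65: printed books, buyer-exempt → 0% → $0.00
Travel guide $20.68: printed books, buyer-exempt → 0% → $0.00
Unrounded tax sum = $11.79915 → $11.80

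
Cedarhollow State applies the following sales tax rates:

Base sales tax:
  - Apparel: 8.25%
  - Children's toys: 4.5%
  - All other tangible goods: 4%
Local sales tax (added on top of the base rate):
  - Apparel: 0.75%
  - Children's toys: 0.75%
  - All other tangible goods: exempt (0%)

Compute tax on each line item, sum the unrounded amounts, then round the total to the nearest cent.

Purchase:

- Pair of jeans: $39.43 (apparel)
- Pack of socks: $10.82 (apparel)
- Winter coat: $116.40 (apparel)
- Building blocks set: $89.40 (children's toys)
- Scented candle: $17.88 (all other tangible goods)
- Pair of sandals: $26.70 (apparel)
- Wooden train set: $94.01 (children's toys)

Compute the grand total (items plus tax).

$422.39

Pair of jeans $39.43: apparel → 8.25% + 0.75% local = 9% → $3.5487
Pack of socks $10.82: apparel → 8.25% + 0.75% local = 9% → $0.9738
Winter coat $116.40: apparel → 8.25% + 0.75% local = 9% → $10.476
Building blocks set $89.40: children's toys → 4.5% + 0.75% local = 5.25% → $4.6935
Scented candle $17.88: all other tangible goods → 4% + 0% local = 4% → $0.7152
Pair of sandals $26.70: apparel → 8.25% + 0.75% local = 9% → $2.403
Wooden train set $94.01: children's toys → 4.5% + 0.75% local = 5.25% → $4.935525
Subtotal = $394.64; unrounded tax = $27.745725 → $27.75; total due = $422.39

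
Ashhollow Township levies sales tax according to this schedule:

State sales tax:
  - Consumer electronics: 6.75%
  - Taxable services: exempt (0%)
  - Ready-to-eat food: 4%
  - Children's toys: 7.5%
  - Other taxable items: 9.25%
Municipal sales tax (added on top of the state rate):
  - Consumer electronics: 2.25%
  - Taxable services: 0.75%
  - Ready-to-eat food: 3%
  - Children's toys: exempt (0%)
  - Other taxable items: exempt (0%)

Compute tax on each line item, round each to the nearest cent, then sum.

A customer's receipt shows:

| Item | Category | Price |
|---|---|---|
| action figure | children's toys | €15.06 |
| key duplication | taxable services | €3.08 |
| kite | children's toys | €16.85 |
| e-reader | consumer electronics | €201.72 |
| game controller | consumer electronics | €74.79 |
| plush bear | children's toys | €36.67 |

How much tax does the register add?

Action figure €15.06: children's toys → 7.5% + 0% municipal = 7.5% → €1.13
Key duplication €3.08: taxable services → 0% + 0.75% municipal = 0.75% → €0.02
Kite €16.85: children's toys → 7.5% + 0% municipal = 7.5% → €1.26
E-reader €201.72: consumer electronics → 6.75% + 2.25% municipal = 9% → €18.15
Game controller €74.79: consumer electronics → 6.75% + 2.25% municipal = 9% → €6.73
Plush bear €36.67: children's toys → 7.5% + 0% municipal = 7.5% → €2.75
Total tax = €1.13 + €0.02 + €1.26 + €18.15 + €6.73 + €2.75 = €30.04

€30.04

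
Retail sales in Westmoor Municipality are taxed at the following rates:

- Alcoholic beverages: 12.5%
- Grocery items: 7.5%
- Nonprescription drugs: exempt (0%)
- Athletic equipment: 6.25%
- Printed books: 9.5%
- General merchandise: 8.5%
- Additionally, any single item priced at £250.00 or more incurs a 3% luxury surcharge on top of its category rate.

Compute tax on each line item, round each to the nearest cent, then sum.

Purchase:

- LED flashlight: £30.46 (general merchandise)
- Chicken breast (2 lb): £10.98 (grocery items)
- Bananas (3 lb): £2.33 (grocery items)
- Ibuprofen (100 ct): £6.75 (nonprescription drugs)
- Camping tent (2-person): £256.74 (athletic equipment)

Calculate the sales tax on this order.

LED flashlight £30.46: general merchandise → 8.5% → £2.59
Chicken breast (2 lb) £10.98: grocery items → 7.5% → £0.82
Bananas (3 lb) £2.33: grocery items → 7.5% → £0.17
Ibuprofen (100 ct) £6.75: nonprescription drugs → 0% → £0.00
Camping tent (2-person) £256.74: athletic equipment → 6.25% + 3% surcharge = 9.25% → £23.75
Total tax = £2.59 + £0.82 + £0.17 + £23.75 = £27.33

£27.33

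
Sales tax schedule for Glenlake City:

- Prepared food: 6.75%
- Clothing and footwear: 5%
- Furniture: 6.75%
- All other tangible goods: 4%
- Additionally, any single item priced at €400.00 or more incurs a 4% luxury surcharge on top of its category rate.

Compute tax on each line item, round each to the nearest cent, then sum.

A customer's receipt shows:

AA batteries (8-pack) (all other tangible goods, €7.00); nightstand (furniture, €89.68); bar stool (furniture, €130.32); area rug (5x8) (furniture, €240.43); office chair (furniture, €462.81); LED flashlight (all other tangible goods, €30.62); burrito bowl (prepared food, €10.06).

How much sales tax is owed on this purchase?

AA batteries (8-pack) €7.00: all other tangible goods → 4% → €0.28
Nightstand €89.68: furniture → 6.75% → €6.05
Bar stool €130.32: furniture → 6.75% → €8.80
Area rug (5x8) €240.43: furniture → 6.75% → €16.23
Office chair €462.81: furniture → 6.75% + 4% surcharge = 10.75% → €49.75
LED flashlight €30.62: all other tangible goods → 4% → €1.22
Burrito bowl €10.06: prepared food → 6.75% → €0.68
Total tax = €0.28 + €6.05 + €8.80 + €16.23 + €49.75 + €1.22 + €0.68 = €83.01

€83.01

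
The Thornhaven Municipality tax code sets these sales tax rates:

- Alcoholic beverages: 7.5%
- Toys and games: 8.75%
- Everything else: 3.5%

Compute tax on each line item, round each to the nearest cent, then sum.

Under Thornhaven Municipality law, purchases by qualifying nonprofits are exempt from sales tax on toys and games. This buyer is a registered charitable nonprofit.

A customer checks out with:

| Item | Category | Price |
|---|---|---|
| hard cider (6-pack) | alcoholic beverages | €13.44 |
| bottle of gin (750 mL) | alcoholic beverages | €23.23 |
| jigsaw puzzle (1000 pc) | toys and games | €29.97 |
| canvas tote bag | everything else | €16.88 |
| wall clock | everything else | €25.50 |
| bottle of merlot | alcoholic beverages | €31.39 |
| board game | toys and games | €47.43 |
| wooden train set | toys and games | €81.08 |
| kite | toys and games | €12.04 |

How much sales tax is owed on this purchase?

€6.58

Hard cider (6-pack) €13.44: alcoholic beverages → 7.5% → €1.01
Bottle of gin (750 mL) €23.23: alcoholic beverages → 7.5% → €1.74
Jigsaw puzzle (1000 pc) €29.97: toys and games, buyer-exempt → 0% → €0.00
Canvas tote bag €16.88: everything else → 3.5% → €0.59
Wall clock €25.50: everything else → 3.5% → €0.89
Bottle of merlot €31.39: alcoholic beverages → 7.5% → €2.35
Board game €47.43: toys and games, buyer-exempt → 0% → €0.00
Wooden train set €81.08: toys and games, buyer-exempt → 0% → €0.00
Kite €12.04: toys and games, buyer-exempt → 0% → €0.00
Total tax = €1.01 + €1.74 + €0.59 + €0.89 + €2.35 = €6.58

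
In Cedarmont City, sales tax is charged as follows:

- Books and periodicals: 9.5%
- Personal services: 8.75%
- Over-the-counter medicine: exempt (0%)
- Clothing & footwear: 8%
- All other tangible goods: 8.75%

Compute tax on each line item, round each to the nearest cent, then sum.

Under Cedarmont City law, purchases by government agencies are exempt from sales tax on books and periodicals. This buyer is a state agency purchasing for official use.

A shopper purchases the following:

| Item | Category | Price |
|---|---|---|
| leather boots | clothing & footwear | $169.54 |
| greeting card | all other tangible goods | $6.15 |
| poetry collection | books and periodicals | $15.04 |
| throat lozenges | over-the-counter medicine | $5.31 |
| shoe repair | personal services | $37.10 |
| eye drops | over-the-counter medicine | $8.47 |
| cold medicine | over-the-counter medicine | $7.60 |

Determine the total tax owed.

$17.35

Leather boots $169.54: clothing & footwear → 8% → $13.56
Greeting card $6.15: all other tangible goods → 8.75% → $0.54
Poetry collection $15.04: books and periodicals, buyer-exempt → 0% → $0.00
Throat lozenges $5.31: over-the-counter medicine → 0% → $0.00
Shoe repair $37.10: personal services → 8.75% → $3.25
Eye drops $8.47: over-the-counter medicine → 0% → $0.00
Cold medicine $7.60: over-the-counter medicine → 0% → $0.00
Total tax = $13.56 + $0.54 + $3.25 = $17.35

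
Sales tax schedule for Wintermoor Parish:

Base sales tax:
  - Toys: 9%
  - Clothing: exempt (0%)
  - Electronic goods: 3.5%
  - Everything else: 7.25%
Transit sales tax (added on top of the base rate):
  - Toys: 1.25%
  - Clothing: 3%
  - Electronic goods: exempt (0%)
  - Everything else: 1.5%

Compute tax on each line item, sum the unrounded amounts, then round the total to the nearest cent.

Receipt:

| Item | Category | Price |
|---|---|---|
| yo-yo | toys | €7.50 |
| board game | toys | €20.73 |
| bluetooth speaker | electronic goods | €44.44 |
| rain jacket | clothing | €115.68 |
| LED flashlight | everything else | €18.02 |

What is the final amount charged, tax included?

€215.87

Yo-yo €7.50: toys → 9% + 1.25% transit = 10.25% → €0.76875
Board game €20.73: toys → 9% + 1.25% transit = 10.25% → €2.124825
Bluetooth speaker €44.44: electronic goods → 3.5% + 0% transit = 3.5% → €1.5554
Rain jacket €115.68: clothing → 0% + 3% transit = 3% → €3.4704
LED flashlight €18.02: everything else → 7.25% + 1.5% transit = 8.75% → €1.57675
Subtotal = €206.37; unrounded tax = €9.496125 → €9.50; total due = €215.87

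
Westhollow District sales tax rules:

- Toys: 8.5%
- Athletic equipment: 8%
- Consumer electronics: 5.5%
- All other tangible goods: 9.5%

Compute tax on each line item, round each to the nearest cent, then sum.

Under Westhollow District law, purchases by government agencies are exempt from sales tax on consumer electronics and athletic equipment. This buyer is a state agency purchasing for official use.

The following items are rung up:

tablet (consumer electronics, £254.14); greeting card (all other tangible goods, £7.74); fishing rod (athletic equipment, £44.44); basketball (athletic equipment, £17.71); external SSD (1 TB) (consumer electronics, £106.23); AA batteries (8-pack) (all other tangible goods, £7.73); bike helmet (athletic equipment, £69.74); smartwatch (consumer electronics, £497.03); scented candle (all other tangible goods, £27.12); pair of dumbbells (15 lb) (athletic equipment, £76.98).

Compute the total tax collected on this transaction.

Tablet £254.14: consumer electronics, buyer-exempt → 0% → £0.00
Greeting card £7.74: all other tangible goods → 9.5% → £0.74
Fishing rod £44.44: athletic equipment, buyer-exempt → 0% → £0.00
Basketball £17.71: athletic equipment, buyer-exempt → 0% → £0.00
External SSD (1 TB) £106.23: consumer electronics, buyer-exempt → 0% → £0.00
AA batteries (8-pack) £7.73: all other tangible goods → 9.5% → £0.73
Bike helmet £69.74: athletic equipment, buyer-exempt → 0% → £0.00
Smartwatch £497.03: consumer electronics, buyer-exempt → 0% → £0.00
Scented candle £27.12: all other tangible goods → 9.5% → £2.58
Pair of dumbbells (15 lb) £76.98: athletic equipment, buyer-exempt → 0% → £0.00
Total tax = £0.74 + £0.73 + £2.58 = £4.05

£4.05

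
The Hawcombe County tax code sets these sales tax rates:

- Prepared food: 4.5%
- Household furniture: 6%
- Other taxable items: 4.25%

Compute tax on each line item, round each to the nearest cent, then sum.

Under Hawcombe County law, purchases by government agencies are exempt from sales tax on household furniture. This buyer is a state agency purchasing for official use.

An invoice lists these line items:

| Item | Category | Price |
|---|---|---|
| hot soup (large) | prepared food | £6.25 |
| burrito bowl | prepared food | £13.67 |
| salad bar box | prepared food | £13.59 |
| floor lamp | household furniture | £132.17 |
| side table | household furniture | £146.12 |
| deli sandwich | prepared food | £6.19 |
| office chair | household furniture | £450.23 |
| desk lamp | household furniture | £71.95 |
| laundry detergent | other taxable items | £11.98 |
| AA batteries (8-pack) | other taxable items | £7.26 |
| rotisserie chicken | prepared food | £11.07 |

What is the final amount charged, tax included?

£873.59

Hot soup (large) £6.25: prepared food → 4.5% → £0.28
Burrito bowl £13.67: prepared food → 4.5% → £0.62
Salad bar box £13.59: prepared food → 4.5% → £0.61
Floor lamp £132.17: household furniture, buyer-exempt → 0% → £0.00
Side table £146.12: household furniture, buyer-exempt → 0% → £0.00
Deli sandwich £6.19: prepared food → 4.5% → £0.28
Office chair £450.23: household furniture, buyer-exempt → 0% → £0.00
Desk lamp £71.95: household furniture, buyer-exempt → 0% → £0.00
Laundry detergent £11.98: other taxable items → 4.25% → £0.51
AA batteries (8-pack) £7.26: other taxable items → 4.25% → £0.31
Rotisserie chicken £11.07: prepared food → 4.5% → £0.50
Subtotal = £870.48; tax = £3.11; total due = £873.59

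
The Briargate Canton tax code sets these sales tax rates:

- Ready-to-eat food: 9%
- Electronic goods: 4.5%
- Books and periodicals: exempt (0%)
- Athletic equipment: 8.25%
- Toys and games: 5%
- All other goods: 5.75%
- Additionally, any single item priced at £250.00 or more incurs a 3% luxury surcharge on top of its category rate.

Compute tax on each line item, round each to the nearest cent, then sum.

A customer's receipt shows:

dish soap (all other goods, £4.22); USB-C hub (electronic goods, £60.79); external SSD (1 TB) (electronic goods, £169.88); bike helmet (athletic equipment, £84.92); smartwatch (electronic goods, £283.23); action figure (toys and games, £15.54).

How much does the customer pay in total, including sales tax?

£658.23

Dish soap £4.22: all other goods → 5.75% → £0.24
USB-C hub £60.79: electronic goods → 4.5% → £2.74
External SSD (1 TB) £169.88: electronic goods → 4.5% → £7.64
Bike helmet £84.92: athletic equipment → 8.25% → £7.01
Smartwatch £283.23: electronic goods → 4.5% + 3% surcharge = 7.5% → £21.24
Action figure £15.54: toys and games → 5% → £0.78
Subtotal = £618.58; tax = £39.65; total due = £658.23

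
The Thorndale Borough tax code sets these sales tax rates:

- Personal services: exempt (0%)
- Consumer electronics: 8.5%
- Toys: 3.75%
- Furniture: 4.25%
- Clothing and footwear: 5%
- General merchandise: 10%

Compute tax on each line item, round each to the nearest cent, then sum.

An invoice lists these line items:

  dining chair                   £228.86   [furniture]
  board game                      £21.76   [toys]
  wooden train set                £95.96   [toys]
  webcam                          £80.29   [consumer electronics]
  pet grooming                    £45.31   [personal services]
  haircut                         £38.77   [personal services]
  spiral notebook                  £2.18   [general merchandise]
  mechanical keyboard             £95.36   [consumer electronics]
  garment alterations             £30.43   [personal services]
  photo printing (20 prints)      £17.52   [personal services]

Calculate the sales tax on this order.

£29.30

Dining chair £228.86: furniture → 4.25% → £9.73
Board game £21.76: toys → 3.75% → £0.82
Wooden train set £95.96: toys → 3.75% → £3.60
Webcam £80.29: consumer electronics → 8.5% → £6.82
Pet grooming £45.31: personal services → 0% → £0.00
Haircut £38.77: personal services → 0% → £0.00
Spiral notebook £2.18: general merchandise → 10% → £0.22
Mechanical keyboard £95.36: consumer electronics → 8.5% → £8.11
Garment alterations £30.43: personal services → 0% → £0.00
Photo printing (20 prints) £17.52: personal services → 0% → £0.00
Total tax = £9.73 + £0.82 + £3.60 + £6.82 + £0.22 + £8.11 = £29.30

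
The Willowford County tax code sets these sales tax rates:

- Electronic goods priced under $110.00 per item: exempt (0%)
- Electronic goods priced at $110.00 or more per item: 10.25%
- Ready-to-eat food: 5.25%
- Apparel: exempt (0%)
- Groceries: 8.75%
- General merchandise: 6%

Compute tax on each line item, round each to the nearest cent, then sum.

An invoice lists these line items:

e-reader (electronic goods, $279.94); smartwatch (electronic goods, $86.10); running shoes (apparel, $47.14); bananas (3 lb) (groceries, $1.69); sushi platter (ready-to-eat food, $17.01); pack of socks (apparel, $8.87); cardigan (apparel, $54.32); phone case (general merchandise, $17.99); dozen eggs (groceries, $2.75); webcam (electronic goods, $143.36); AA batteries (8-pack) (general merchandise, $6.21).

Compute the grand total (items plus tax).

$711.49

E-reader $279.94: electronic goods, $110.00 or more → 10.25% → $28.69
Smartwatch $86.10: electronic goods, under $110.00 → 0% → $0.00
Running shoes $47.14: apparel → 0% → $0.00
Bananas (3 lb) $1.69: groceries → 8.75% → $0.15
Sushi platter $17.01: ready-to-eat food → 5.25% → $0.89
Pack of socks $8.87: apparel → 0% → $0.00
Cardigan $54.32: apparel → 0% → $0.00
Phone case $17.99: general merchandise → 6% → $1.08
Dozen eggs $2.75: groceries → 8.75% → $0.24
Webcam $143.36: electronic goods, $110.00 or more → 10.25% → $14.69
AA batteries (8-pack) $6.21: general merchandise → 6% → $0.37
Subtotal = $665.38; tax = $46.11; total due = $711.49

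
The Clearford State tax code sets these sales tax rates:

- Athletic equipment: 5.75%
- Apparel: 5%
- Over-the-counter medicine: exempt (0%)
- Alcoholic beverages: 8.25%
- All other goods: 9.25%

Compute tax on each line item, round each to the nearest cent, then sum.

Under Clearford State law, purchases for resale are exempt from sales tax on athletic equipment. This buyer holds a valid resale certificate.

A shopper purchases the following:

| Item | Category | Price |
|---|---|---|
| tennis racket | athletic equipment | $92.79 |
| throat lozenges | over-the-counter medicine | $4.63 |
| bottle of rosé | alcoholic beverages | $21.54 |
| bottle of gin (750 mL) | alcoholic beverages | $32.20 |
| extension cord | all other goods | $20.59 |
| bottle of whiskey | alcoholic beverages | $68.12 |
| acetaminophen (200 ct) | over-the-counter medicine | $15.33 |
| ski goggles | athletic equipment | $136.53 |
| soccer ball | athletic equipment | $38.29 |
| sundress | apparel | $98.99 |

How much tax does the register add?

$16.91

Tennis racket $92.79: athletic equipment, buyer-exempt → 0% → $0.00
Throat lozenges $4.63: over-the-counter medicine → 0% → $0.00
Bottle of rosé $21.54: alcoholic beverages → 8.25% → $1.78
Bottle of gin (750 mL) $32.20: alcoholic beverages → 8.25% → $2.66
Extension cord $20.59: all other goods → 9.25% → $1.90
Bottle of whiskey $68.12: alcoholic beverages → 8.25% → $5.62
Acetaminophen (200 ct) $15.33: over-the-counter medicine → 0% → $0.00
Ski goggles $136.53: athletic equipment, buyer-exempt → 0% → $0.00
Soccer ball $38.29: athletic equipment, buyer-exempt → 0% → $0.00
Sundress $98.99: apparel → 5% → $4.95
Total tax = $1.78 + $2.66 + $1.90 + $5.62 + $4.95 = $16.91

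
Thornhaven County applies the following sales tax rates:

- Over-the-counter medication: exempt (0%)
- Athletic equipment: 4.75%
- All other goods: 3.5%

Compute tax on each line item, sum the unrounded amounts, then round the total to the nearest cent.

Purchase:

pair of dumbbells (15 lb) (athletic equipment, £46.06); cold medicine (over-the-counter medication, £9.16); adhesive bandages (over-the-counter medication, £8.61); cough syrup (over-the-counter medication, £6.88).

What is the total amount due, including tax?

£72.90

Pair of dumbbells (15 lb) £46.06: athletic equipment → 4.75% → £2.18785
Cold medicine £9.16: over-the-counter medication → 0% → £0.00
Adhesive bandages £8.61: over-the-counter medication → 0% → £0.00
Cough syrup £6.88: over-the-counter medication → 0% → £0.00
Subtotal = £70.71; unrounded tax = £2.18785 → £2.19; total due = £72.90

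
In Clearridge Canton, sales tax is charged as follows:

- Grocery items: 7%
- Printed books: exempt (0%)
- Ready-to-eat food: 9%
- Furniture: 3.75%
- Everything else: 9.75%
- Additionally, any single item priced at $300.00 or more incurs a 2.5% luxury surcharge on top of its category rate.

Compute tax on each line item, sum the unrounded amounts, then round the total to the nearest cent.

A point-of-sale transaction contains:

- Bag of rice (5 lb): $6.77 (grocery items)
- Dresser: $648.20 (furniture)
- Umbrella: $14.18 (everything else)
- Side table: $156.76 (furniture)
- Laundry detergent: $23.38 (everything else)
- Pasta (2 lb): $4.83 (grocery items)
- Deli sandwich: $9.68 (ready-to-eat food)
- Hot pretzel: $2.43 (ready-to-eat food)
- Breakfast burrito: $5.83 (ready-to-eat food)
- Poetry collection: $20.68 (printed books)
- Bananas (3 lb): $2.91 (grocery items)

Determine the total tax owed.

Bag of rice (5 lb) $6.77: grocery items → 7% → $0.4739
Dresser $648.20: furniture → 3.75% + 2.5% surcharge = 6.25% → $40.5125
Umbrella $14.18: everything else → 9.75% → $1.38255
Side table $156.76: furniture → 3.75% → $5.8785
Laundry detergent $23.38: everything else → 9.75% → $2.27955
Pasta (2 lb) $4.83: grocery items → 7% → $0.3381
Deli sandwich $9.68: ready-to-eat food → 9% → $0.8712
Hot pretzel $2.43: ready-to-eat food → 9% → $0.2187
Breakfast burrito $5.83: ready-to-eat food → 9% → $0.5247
Poetry collection $20.68: printed books → 0% → $0.00
Bananas (3 lb) $2.91: grocery items → 7% → $0.2037
Unrounded tax sum = $52.6834 → $52.68

$52.68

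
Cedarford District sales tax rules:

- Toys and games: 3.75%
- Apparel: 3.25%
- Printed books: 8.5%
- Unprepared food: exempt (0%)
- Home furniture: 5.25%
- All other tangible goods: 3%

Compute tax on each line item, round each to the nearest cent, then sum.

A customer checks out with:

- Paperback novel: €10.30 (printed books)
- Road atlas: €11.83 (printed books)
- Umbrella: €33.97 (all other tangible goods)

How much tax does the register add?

Paperback novel €10.30: printed books → 8.5% → €0.88
Road atlas €11.83: printed books → 8.5% → €1.01
Umbrella €33.97: all other tangible goods → 3% → €1.02
Total tax = €0.88 + €1.01 + €1.02 = €2.91

€2.91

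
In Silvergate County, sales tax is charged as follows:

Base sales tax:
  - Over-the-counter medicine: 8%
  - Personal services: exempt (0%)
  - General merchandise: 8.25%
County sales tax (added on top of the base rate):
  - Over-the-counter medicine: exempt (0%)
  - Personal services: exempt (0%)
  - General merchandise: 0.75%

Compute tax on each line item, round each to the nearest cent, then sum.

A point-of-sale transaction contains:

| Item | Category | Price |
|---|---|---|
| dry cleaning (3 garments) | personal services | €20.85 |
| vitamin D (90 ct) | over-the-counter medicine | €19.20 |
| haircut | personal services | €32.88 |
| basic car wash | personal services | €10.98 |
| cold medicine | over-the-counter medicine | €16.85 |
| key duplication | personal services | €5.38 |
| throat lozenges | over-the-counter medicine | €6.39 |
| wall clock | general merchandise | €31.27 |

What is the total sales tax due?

€6.21

Dry cleaning (3 garments) €20.85: personal services → 0% + 0% county = 0% → €0.00
Vitamin D (90 ct) €19.20: over-the-counter medicine → 8% + 0% county = 8% → €1.54
Haircut €32.88: personal services → 0% + 0% county = 0% → €0.00
Basic car wash €10.98: personal services → 0% + 0% county = 0% → €0.00
Cold medicine €16.85: over-the-counter medicine → 8% + 0% county = 8% → €1.35
Key duplication €5.38: personal services → 0% + 0% county = 0% → €0.00
Throat lozenges €6.39: over-the-counter medicine → 8% + 0% county = 8% → €0.51
Wall clock €31.27: general merchandise → 8.25% + 0.75% county = 9% → €2.81
Total tax = €1.54 + €1.35 + €0.51 + €2.81 = €6.21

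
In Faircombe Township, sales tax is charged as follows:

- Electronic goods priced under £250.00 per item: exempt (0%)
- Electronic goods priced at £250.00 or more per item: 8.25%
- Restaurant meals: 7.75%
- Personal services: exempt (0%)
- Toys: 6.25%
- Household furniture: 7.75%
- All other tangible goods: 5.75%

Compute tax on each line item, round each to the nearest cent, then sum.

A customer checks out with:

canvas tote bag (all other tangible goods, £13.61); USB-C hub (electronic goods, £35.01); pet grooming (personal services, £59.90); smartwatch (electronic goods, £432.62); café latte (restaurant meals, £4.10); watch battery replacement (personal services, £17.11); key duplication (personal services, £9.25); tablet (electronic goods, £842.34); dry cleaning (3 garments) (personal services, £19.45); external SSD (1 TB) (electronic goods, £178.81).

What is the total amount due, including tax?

Canvas tote bag £13.61: all other tangible goods → 5.75% → £0.78
USB-C hub £35.01: electronic goods, under £250.00 → 0% → £0.00
Pet grooming £59.90: personal services → 0% → £0.00
Smartwatch £432.62: electronic goods, £250.00 or more → 8.25% → £35.69
Café latte £4.10: restaurant meals → 7.75% → £0.32
Watch battery replacement £17.11: personal services → 0% → £0.00
Key duplication £9.25: personal services → 0% → £0.00
Tablet £842.34: electronic goods, £250.00 or more → 8.25% → £69.49
Dry cleaning (3 garments) £19.45: personal services → 0% → £0.00
External SSD (1 TB) £178.81: electronic goods, under £250.00 → 0% → £0.00
Subtotal = £1612.20; tax = £106.28; total due = £1718.48

£1718.48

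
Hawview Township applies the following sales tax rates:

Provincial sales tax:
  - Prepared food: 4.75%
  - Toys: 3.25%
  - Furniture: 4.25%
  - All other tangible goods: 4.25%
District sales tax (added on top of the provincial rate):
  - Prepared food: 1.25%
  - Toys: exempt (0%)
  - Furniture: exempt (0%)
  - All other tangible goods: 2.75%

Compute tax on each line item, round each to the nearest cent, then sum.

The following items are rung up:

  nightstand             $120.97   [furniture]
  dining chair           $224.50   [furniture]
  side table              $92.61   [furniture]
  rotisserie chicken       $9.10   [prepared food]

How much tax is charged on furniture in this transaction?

Nightstand $120.97: furniture → 4.25% + 0% district = 4.25% → $5.14
Dining chair $224.50: furniture → 4.25% + 0% district = 4.25% → $9.54
Side table $92.61: furniture → 4.25% + 0% district = 4.25% → $3.94
Tax on furniture = $5.14 + $9.54 + $3.94 = $18.62

$18.62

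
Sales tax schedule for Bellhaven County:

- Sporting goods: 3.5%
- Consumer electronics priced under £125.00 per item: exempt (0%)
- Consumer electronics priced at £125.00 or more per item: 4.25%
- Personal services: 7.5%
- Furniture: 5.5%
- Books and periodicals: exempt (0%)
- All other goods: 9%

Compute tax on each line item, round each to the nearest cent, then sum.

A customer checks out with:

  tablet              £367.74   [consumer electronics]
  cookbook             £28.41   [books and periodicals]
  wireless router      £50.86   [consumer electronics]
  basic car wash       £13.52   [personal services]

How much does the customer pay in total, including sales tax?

£477.17

Tablet £367.74: consumer electronics, £125.00 or more → 4.25% → £15.63
Cookbook £28.41: books and periodicals → 0% → £0.00
Wireless router £50.86: consumer electronics, under £125.00 → 0% → £0.00
Basic car wash £13.52: personal services → 7.5% → £1.01
Subtotal = £460.53; tax = £16.64; total due = £477.17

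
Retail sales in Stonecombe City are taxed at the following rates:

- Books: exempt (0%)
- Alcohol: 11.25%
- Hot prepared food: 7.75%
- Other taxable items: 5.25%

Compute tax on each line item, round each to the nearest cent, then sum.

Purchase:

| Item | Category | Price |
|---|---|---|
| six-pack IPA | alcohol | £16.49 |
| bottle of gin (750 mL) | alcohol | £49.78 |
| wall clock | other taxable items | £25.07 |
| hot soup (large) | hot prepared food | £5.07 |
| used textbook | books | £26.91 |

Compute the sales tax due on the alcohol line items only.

Six-pack IPA £16.49: alcohol → 11.25% → £1.86
Bottle of gin (750 mL) £49.78: alcohol → 11.25% → £5.60
Tax on alcohol = £1.86 + £5.60 = £7.46

£7.46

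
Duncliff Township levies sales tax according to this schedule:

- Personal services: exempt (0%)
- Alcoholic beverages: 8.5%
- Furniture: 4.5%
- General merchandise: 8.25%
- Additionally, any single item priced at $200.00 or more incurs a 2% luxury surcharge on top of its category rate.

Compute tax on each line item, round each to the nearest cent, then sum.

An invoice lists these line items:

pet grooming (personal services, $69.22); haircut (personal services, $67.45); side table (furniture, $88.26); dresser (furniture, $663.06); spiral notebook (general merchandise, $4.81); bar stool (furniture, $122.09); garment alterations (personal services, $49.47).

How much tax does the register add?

$52.96

Pet grooming $69.22: personal services → 0% → $0.00
Haircut $67.45: personal services → 0% → $0.00
Side table $88.26: furniture → 4.5% → $3.97
Dresser $663.06: furniture → 4.5% + 2% surcharge = 6.5% → $43.10
Spiral notebook $4.81: general merchandise → 8.25% → $0.40
Bar stool $122.09: furniture → 4.5% → $5.49
Garment alterations $49.47: personal services → 0% → $0.00
Total tax = $3.97 + $43.10 + $0.40 + $5.49 = $52.96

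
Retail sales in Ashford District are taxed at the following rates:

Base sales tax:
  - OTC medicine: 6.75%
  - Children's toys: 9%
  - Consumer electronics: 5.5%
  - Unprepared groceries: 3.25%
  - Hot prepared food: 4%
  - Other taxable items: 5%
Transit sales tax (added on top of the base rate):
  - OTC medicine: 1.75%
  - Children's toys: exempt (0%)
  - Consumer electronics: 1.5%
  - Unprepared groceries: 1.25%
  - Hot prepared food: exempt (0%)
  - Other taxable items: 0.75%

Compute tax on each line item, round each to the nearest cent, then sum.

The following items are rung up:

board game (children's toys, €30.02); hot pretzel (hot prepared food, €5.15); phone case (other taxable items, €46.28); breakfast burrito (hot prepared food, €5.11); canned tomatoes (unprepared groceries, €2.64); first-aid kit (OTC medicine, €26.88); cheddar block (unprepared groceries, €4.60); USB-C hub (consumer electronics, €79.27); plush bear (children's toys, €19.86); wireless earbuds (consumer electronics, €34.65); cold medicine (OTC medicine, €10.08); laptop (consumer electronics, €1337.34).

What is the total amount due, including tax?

Board game €30.02: children's toys → 9% + 0% transit = 9% → €2.70
Hot pretzel €5.15: hot prepared food → 4% + 0% transit = 4% → €0.21
Phone case €46.28: other taxable items → 5% + 0.75% transit = 5.75% → €2.66
Breakfast burrito €5.11: hot prepared food → 4% + 0% transit = 4% → €0.20
Canned tomatoes €2.64: unprepared groceries → 3.25% + 1.25% transit = 4.5% → €0.12
First-aid kit €26.88: OTC medicine → 6.75% + 1.75% transit = 8.5% → €2.28
Cheddar block €4.60: unprepared groceries → 3.25% + 1.25% transit = 4.5% → €0.21
USB-C hub €79.27: consumer electronics → 5.5% + 1.5% transit = 7% → €5.55
Plush bear €19.86: children's toys → 9% + 0% transit = 9% → €1.79
Wireless earbuds €34.65: consumer electronics → 5.5% + 1.5% transit = 7% → €2.43
Cold medicine €10.08: OTC medicine → 6.75% + 1.75% transit = 8.5% → €0.86
Laptop €1337.34: consumer electronics → 5.5% + 1.5% transit = 7% → €93.61
Subtotal = €1601.88; tax = €112.62; total due = €1714.50

€1714.50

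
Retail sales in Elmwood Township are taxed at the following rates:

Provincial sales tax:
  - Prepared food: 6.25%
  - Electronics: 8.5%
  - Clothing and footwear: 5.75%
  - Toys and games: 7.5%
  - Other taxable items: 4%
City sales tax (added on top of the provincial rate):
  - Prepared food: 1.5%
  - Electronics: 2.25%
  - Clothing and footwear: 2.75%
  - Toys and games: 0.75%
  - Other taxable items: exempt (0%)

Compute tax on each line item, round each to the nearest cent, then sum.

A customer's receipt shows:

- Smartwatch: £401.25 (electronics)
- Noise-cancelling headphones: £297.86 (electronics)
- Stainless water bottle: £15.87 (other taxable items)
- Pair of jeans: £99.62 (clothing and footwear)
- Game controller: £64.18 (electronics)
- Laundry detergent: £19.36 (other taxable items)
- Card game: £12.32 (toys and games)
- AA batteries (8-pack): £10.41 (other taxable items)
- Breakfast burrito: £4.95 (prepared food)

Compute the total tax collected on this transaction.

Smartwatch £401.25: electronics → 8.5% + 2.25% city = 10.75% → £43.13
Noise-cancelling headphones £297.86: electronics → 8.5% + 2.25% city = 10.75% → £32.02
Stainless water bottle £15.87: other taxable items → 4% + 0% city = 4% → £0.63
Pair of jeans £99.62: clothing and footwear → 5.75% + 2.75% city = 8.5% → £8.47
Game controller £64.18: electronics → 8.5% + 2.25% city = 10.75% → £6.90
Laundry detergent £19.36: other taxable items → 4% + 0% city = 4% → £0.77
Card game £12.32: toys and games → 7.5% + 0.75% city = 8.25% → £1.02
AA batteries (8-pack) £10.41: other taxable items → 4% + 0% city = 4% → £0.42
Breakfast burrito £4.95: prepared food → 6.25% + 1.5% city = 7.75% → £0.38
Total tax = £43.13 + £32.02 + £0.63 + £8.47 + £6.90 + £0.77 + £1.02 + £0.42 + £0.38 = £93.74

£93.74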